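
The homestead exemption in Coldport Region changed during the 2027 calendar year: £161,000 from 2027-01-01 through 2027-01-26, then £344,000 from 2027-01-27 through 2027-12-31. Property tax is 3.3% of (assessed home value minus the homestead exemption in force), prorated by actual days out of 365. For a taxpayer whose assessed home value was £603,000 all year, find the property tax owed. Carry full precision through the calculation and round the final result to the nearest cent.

2027-01-01 to 2027-01-26: 26 days, exemption £161,000 → (£603,000 − £161,000) × 3.3% × 26/365 = £1,039.0027
2027-01-27 to 2027-12-31: 339 days, exemption £344,000 → (£603,000 − £344,000) × 3.3% × 339/365 = £7,938.1726
Total = £8,977.1753

£8,977.18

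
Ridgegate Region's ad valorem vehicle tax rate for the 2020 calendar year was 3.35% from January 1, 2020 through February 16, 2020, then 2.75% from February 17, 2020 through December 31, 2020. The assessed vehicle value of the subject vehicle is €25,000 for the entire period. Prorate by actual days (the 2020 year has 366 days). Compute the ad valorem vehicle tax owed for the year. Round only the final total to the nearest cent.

January 1 – February 16, 2020: 47 days at 3.35% → €25,000 × 3.35% × 47/366 = €107.5478
February 17 – December 31, 2020: 319 days at 2.75% → €25,000 × 2.75% × 319/366 = €599.2145
Total = €706.7623

€706.76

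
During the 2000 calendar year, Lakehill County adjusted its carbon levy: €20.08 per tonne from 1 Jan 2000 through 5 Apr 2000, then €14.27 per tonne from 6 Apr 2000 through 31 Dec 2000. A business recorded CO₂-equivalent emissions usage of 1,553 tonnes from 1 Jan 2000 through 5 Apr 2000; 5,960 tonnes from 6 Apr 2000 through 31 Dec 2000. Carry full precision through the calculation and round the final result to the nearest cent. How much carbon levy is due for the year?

1 Jan – 5 Apr 2000: 1,553 tonnes at €20.08/tonne → €31,184.24
6 Apr – 31 Dec 2000: 5,960 tonnes at €14.27/tonne → €85,049.20

€116,233.44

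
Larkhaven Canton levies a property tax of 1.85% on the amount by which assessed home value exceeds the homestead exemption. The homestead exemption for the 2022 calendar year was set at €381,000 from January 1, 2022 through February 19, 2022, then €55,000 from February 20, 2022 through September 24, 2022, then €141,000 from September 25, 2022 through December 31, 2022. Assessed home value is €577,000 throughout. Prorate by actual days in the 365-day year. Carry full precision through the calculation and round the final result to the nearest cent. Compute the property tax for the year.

€8,403.66

January 1 – February 19, 2022: 50 days, exemption €381,000 → (€577,000 − €381,000) × 1.85% × 50/365 = €496.7123
February 20 – September 24, 2022: 217 days, exemption €55,000 → (€577,000 − €55,000) × 1.85% × 217/365 = €5,741.2849
September 25 – December 31, 2022: 98 days, exemption €141,000 → (€577,000 − €141,000) × 1.85% × 98/365 = €2,165.6658
Total = €8,403.6630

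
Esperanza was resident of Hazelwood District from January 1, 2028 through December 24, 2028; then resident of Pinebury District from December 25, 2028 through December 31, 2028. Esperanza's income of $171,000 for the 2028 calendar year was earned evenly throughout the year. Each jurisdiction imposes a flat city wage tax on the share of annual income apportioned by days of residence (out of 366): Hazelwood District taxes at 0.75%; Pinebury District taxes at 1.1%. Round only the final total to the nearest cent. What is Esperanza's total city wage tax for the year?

$1,293.95

Hazelwood District, January 1 – December 24, 2028: 359 days → $171,000 × 0.75% × 359/366 = $1,257.9713
Pinebury District, December 25 – December 31, 2028: 7 days → $171,000 × 1.1% × 7/366 = $35.9754
Total = $1,293.9467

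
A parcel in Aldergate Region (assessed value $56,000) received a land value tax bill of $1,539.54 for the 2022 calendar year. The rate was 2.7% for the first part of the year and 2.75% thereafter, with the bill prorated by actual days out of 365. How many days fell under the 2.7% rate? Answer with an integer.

6 days

Let d = days at the first rate; then 365 − d days at the second rate.
$56,000 × [2.7%·d + 2.75%·(365−d)] / 365 = $1,539.54
Solving gives d = 6, so the new rate took effect on 7 January 2022.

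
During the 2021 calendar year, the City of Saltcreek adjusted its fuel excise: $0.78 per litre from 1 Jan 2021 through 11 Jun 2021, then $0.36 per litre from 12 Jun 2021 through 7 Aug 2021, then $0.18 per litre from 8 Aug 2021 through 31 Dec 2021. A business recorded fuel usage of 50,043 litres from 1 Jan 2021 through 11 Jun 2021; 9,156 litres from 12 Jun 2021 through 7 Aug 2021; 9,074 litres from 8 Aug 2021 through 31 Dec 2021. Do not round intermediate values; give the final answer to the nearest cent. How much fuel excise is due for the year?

1 Jan – 11 Jun 2021: 50,043 litres at $0.78/litre → $39033.54
12 Jun – 7 Aug 2021: 9,156 litres at $0.36/litre → $3296.16
8 Aug – 31 Dec 2021: 9,074 litres at $0.18/litre → $1633.32

$43963.02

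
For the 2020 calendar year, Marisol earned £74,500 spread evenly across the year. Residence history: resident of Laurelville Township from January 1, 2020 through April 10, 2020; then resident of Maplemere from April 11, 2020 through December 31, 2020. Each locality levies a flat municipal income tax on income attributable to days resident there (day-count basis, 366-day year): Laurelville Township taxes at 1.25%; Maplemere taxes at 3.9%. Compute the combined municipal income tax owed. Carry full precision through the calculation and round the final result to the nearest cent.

£2,360.69

Laurelville Township, January 1 – April 10, 2020: 101 days → £74,500 × 1.25% × 101/366 = £256.9843
Maplemere, April 11 – December 31, 2020: 265 days → £74,500 × 3.9% × 265/366 = £2,103.7090
Total = £2,360.6933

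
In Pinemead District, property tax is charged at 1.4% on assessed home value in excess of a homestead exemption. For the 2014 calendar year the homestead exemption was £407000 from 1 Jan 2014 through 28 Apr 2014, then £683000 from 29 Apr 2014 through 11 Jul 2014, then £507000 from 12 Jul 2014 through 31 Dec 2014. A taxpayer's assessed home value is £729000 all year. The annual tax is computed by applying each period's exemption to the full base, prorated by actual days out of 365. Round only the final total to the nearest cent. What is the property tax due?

1 Jan – 28 Apr 2014: 118 days, exemption £407000 → (£729000 − £407000) × 1.4% × 118/365 = £1457.3808
29 Apr – 11 Jul 2014: 74 days, exemption £683000 → (£729000 − £683000) × 1.4% × 74/365 = £130.5644
12 Jul – 31 Dec 2014: 173 days, exemption £507000 → (£729000 − £507000) × 1.4% × 173/365 = £1473.1068
Total = £3061.0521

£3061.05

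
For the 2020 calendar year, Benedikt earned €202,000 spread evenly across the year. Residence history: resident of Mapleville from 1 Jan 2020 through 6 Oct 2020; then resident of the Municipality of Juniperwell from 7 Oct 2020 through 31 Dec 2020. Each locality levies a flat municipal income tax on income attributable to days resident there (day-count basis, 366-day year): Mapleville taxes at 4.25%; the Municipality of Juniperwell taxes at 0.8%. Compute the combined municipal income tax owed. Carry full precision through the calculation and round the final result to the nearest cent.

€6,947.48

Mapleville, 1 Jan – 6 Oct 2020: 280 days → €202,000 × 4.25% × 280/366 = €6,567.7596
The Municipality of Juniperwell, 7 Oct – 31 Dec 2020: 86 days → €202,000 × 0.8% × 86/366 = €379.7158
Total = €6,947.4754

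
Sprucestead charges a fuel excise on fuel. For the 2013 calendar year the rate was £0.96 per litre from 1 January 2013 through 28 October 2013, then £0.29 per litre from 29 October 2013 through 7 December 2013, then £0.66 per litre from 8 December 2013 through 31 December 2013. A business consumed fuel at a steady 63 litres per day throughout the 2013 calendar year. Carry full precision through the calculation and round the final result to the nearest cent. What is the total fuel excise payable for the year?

£19933.20

1 January – 28 October 2013: 301 days × 63 litres/day = 18,963 litres at £0.96/litre → £18204.48
29 October – 7 December 2013: 40 days × 63 litres/day = 2,520 litres at £0.29/litre → £730.80
8 December – 31 December 2013: 24 days × 63 litres/day = 1,512 litres at £0.66/litre → £997.92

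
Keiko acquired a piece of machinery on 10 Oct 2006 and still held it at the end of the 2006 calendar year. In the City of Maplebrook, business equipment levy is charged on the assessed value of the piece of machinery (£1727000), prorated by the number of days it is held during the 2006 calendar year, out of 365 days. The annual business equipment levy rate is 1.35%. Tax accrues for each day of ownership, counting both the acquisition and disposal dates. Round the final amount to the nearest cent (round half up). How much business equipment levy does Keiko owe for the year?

£5301.65

Days held (10 Oct – 31 Dec 2006): 83 out of 365
Tax = £1727000 × 1.35% × 83/365 = £5301.6534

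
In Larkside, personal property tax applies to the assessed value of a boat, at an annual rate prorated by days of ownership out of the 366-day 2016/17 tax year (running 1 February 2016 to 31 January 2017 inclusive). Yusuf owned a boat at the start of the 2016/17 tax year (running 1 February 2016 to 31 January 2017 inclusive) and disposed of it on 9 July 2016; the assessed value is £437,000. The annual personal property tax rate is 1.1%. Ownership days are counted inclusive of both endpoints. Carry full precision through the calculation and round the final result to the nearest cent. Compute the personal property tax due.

£2,101.42

Days held (1 February – 9 July 2016): 160 out of 366
Tax = £437,000 × 1.1% × 160/366 = £2,101.4208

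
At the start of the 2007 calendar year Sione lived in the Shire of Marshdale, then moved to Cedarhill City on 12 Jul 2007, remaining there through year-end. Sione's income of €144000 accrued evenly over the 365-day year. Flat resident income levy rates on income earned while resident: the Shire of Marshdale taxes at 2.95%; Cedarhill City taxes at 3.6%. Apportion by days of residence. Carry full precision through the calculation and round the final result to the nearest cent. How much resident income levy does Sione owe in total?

The Shire of Marshdale, 1 Jan – 11 Jul 2007: 192 days → €144000 × 2.95% × 192/365 = €2234.5644
Cedarhill City, 12 Jul – 31 Dec 2007: 173 days → €144000 × 3.6% × 173/365 = €2457.0740
Total = €4691.6384

€4691.64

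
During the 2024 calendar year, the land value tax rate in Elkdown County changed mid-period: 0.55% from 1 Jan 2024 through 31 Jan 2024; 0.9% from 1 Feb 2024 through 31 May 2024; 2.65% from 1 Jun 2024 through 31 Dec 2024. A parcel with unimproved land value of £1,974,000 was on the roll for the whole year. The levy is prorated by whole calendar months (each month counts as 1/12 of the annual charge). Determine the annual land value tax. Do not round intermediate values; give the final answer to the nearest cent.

£37,341.50

1 Jan – 31 Jan 2024: 1 month at 0.55% → £1,974,000 × 0.55% × 1/12 = £904.7500
1 Feb – 31 May 2024: 4 months at 0.9% → £1,974,000 × 0.9% × 4/12 = £5,922.0000
1 Jun – 31 Dec 2024: 7 months at 2.65% → £1,974,000 × 2.65% × 7/12 = £30,514.7500
Total = £37,341.5000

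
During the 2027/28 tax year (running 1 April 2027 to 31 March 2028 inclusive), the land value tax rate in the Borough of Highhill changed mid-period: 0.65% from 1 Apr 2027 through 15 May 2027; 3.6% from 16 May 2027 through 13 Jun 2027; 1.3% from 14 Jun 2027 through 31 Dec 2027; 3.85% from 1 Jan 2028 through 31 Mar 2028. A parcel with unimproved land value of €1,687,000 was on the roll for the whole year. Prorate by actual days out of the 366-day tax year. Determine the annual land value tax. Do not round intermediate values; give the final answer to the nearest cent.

€34,353.04

1 Apr – 15 May 2027: 45 days at 0.65% → €1,687,000 × 0.65% × 45/366 = €1,348.2172
16 May – 13 Jun 2027: 29 days at 3.6% → €1,687,000 × 3.6% × 29/366 = €4,812.0984
14 Jun – 31 Dec 2027: 201 days at 1.3% → €1,687,000 × 1.3% × 201/366 = €12,044.0738
1 Jan – 31 Mar 2028: 91 days at 3.85% → €1,687,000 × 3.85% × 91/366 = €16,148.6462
Total = €34,353.0355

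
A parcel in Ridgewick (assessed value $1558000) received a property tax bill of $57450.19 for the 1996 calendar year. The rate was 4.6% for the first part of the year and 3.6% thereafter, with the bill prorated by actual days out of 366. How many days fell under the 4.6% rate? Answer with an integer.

Let d = days at the first rate; then 366 − d days at the second rate.
$1558000 × [4.6%·d + 3.6%·(366−d)] / 366 = $57450.19
Solving gives d = 32, so the new rate took effect on 2 February 1996.

32 days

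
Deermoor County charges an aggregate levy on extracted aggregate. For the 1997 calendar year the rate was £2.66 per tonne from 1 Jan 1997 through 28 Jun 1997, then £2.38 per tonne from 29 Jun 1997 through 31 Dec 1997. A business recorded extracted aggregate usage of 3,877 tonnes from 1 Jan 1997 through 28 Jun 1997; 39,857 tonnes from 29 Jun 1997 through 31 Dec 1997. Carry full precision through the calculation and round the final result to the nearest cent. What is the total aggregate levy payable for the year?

£105,172.48

1 Jan – 28 Jun 1997: 3,877 tonnes at £2.66/tonne → £10,312.82
29 Jun – 31 Dec 1997: 39,857 tonnes at £2.38/tonne → £94,859.66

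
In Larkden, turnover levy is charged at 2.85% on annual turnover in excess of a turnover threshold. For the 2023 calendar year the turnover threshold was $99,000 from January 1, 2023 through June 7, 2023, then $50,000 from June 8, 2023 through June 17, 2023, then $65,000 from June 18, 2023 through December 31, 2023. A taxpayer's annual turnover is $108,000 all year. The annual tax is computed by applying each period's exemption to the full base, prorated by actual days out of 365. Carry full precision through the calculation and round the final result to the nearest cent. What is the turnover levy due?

January 1 – June 7, 2023: 158 days, exemption $99,000 → ($108,000 − $99,000) × 2.85% × 158/365 = $111.0329
June 8 – June 17, 2023: 10 days, exemption $50,000 → ($108,000 − $50,000) × 2.85% × 10/365 = $45.2877
June 18 – December 31, 2023: 197 days, exemption $65,000 → ($108,000 − $65,000) × 2.85% × 197/365 = $661.4342
Total = $817.7548

$817.75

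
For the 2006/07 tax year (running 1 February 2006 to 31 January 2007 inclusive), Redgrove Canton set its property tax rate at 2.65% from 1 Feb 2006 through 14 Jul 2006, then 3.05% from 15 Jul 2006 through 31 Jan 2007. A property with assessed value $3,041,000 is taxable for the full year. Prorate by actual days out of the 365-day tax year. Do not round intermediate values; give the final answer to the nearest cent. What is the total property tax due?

$87,285.03

1 Feb – 14 Jul 2006: 164 days at 2.65% → $3,041,000 × 2.65% × 164/365 = $36,208.7288
15 Jul 2006 – 31 Jan 2007: 201 days at 3.05% → $3,041,000 × 3.05% × 201/365 = $51,076.3027
Total = $87,285.0315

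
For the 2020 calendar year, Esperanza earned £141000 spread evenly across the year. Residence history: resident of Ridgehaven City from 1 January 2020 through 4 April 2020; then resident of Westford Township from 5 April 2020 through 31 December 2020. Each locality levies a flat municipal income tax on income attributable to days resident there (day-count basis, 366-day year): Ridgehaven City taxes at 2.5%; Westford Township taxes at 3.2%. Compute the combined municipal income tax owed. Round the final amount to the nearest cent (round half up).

Ridgehaven City, 1 January – 4 April 2020: 95 days → £141000 × 2.5% × 95/366 = £914.9590
Westford Township, 5 April – 31 December 2020: 271 days → £141000 × 3.2% × 271/366 = £3340.8525
Total = £4255.8115

£4255.81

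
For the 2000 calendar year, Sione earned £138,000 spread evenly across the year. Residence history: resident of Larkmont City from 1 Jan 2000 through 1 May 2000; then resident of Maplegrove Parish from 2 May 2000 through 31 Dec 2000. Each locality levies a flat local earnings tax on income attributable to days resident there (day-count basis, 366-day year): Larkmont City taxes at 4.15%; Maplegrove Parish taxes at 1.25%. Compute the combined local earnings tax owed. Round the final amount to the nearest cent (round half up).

Larkmont City, 1 Jan – 1 May 2000: 122 days → £138,000 × 4.15% × 122/366 = £1,909.0000
Maplegrove Parish, 2 May – 31 Dec 2000: 244 days → £138,000 × 1.25% × 244/366 = £1,150.0000
Total = £3,059.0000

£3,059.00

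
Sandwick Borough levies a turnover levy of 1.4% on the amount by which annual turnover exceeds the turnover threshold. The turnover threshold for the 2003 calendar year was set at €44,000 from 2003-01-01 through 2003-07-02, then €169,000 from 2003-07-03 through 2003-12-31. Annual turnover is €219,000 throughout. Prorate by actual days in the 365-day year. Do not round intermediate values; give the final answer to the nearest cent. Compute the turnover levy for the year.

€1,577.40

2003-01-01 to 2003-07-02: 183 days, exemption €44,000 → (€219,000 − €44,000) × 1.4% × 183/365 = €1,228.3562
2003-07-03 to 2003-12-31: 182 days, exemption €169,000 → (€219,000 − €169,000) × 1.4% × 182/365 = €349.0411
Total = €1,577.3973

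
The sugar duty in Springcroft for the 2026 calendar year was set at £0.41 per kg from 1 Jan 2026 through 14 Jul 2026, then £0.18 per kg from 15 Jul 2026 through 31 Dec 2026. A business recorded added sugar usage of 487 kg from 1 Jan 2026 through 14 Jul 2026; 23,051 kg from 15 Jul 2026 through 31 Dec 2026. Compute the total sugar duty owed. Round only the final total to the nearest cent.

1 Jan – 14 Jul 2026: 487 kg at £0.41/kg → £199.67
15 Jul – 31 Dec 2026: 23,051 kg at £0.18/kg → £4,149.18

£4,348.85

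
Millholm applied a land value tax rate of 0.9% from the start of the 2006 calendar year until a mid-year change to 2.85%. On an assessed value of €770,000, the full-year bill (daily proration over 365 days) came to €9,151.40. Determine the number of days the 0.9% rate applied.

Let d = days at the first rate; then 365 − d days at the second rate.
€770,000 × [0.9%·d + 2.85%·(365−d)] / 365 = €9,151.40
Solving gives d = 311, so the new rate took effect on November 8, 2006.

311 days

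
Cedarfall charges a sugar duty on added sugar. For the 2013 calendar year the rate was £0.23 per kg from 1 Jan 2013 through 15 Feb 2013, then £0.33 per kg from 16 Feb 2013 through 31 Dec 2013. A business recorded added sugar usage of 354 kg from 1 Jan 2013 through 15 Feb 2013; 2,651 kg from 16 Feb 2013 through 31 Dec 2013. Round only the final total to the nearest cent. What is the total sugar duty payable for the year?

1 Jan – 15 Feb 2013: 354 kg at £0.23/kg → £81.42
16 Feb – 31 Dec 2013: 2,651 kg at £0.33/kg → £874.83

£956.25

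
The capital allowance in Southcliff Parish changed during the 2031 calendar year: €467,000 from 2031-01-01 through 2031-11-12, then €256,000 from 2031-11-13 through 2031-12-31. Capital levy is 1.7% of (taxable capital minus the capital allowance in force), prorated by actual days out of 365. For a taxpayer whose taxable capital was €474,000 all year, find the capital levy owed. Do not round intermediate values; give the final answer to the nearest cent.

€600.54

2031-01-01 to 2031-11-12: 316 days, exemption €467,000 → (€474,000 − €467,000) × 1.7% × 316/365 = €103.0247
2031-11-13 to 2031-12-31: 49 days, exemption €256,000 → (€474,000 − €256,000) × 1.7% × 49/365 = €497.5178
Total = €600.5425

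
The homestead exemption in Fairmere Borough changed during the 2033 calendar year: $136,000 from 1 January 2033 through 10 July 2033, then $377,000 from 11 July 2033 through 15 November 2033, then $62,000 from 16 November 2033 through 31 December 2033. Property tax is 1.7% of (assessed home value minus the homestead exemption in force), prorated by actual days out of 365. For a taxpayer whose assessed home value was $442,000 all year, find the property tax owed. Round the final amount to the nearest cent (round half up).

$3,923.79

1 January – 10 July 2033: 191 days, exemption $136,000 → ($442,000 − $136,000) × 1.7% × 191/365 = $2,722.1425
11 July – 15 November 2033: 128 days, exemption $377,000 → ($442,000 − $377,000) × 1.7% × 128/365 = $387.5068
16 November – 31 December 2033: 46 days, exemption $62,000 → ($442,000 − $62,000) × 1.7% × 46/365 = $814.1370
Total = $3,923.7863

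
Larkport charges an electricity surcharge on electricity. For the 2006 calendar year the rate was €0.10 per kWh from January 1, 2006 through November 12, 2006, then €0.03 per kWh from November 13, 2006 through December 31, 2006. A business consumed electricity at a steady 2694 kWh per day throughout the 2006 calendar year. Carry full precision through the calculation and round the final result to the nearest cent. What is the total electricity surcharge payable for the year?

January 1 – November 12, 2006: 316 days × 2694 kWh/day = 851,304 kWh at €0.10/kWh → €85,130.40
November 13 – December 31, 2006: 49 days × 2694 kWh/day = 132,006 kWh at €0.03/kWh → €3,960.18

€89,090.58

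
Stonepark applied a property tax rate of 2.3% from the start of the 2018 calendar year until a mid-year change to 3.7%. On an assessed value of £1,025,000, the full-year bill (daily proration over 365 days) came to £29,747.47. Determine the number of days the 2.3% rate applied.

Let d = days at the first rate; then 365 − d days at the second rate.
£1,025,000 × [2.3%·d + 3.7%·(365−d)] / 365 = £29,747.47
Solving gives d = 208, so the new rate took effect on 28 July 2018.

208 days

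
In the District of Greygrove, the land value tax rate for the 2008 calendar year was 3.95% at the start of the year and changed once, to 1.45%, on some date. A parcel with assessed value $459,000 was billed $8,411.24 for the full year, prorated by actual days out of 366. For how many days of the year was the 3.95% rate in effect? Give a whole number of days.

56 days

Let d = days at the first rate; then 366 − d days at the second rate.
$459,000 × [3.95%·d + 1.45%·(366−d)] / 366 = $8,411.24
Solving gives d = 56, so the new rate took effect on February 26, 2008.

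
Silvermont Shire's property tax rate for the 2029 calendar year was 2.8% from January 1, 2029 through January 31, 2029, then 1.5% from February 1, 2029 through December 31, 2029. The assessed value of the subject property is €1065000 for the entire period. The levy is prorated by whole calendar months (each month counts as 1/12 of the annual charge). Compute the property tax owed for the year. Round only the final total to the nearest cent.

€17128.75

January 1 – January 31, 2029: 1 month at 2.8% → €1065000 × 2.8% × 1/12 = €2485.0000
February 1 – December 31, 2029: 11 months at 1.5% → €1065000 × 1.5% × 11/12 = €14643.7500
Total = €17128.7500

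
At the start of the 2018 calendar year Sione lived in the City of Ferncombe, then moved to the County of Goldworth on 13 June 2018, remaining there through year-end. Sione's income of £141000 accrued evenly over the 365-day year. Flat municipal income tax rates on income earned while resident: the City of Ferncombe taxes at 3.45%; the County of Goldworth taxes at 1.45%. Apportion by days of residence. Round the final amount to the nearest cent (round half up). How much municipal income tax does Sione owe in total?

£3303.84

The City of Ferncombe, 1 January – 12 June 2018: 163 days → £141000 × 3.45% × 163/365 = £2172.3658
The County of Goldworth, 13 June – 31 December 2018: 202 days → £141000 × 1.45% × 202/365 = £1131.4767
Total = £3303.8425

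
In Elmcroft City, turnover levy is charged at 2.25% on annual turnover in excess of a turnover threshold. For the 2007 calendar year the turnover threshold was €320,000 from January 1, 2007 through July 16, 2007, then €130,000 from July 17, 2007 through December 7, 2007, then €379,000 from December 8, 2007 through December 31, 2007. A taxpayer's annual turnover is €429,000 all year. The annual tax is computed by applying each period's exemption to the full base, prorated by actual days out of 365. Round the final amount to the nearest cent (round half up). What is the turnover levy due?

€4,051.79

January 1 – July 16, 2007: 197 days, exemption €320,000 → (€429,000 − €320,000) × 2.25% × 197/365 = €1,323.6781
July 17 – December 7, 2007: 144 days, exemption €130,000 → (€429,000 − €130,000) × 2.25% × 144/365 = €2,654.1370
December 8 – December 31, 2007: 24 days, exemption €379,000 → (€429,000 − €379,000) × 2.25% × 24/365 = €73.9726
Total = €4,051.7877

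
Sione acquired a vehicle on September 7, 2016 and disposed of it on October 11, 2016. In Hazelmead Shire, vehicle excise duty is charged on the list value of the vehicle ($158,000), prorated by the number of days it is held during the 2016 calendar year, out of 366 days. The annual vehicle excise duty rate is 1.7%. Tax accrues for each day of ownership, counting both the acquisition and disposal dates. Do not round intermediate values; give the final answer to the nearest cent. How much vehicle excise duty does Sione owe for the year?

$256.86

Days held (September 7 – October 11, 2016): 35 out of 366
Tax = $158,000 × 1.7% × 35/366 = $256.8579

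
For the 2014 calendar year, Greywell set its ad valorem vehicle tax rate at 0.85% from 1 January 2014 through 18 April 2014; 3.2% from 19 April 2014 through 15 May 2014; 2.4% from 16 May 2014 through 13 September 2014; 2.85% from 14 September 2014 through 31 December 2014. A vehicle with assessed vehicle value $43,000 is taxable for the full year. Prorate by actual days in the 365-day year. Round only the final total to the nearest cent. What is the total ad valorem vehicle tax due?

1 January – 18 April 2014: 108 days at 0.85% → $43,000 × 0.85% × 108/365 = $108.1479
19 April – 15 May 2014: 27 days at 3.2% → $43,000 × 3.2% × 27/365 = $101.7863
16 May – 13 September 2014: 121 days at 2.4% → $43,000 × 2.4% × 121/365 = $342.1151
14 September – 31 December 2014: 109 days at 2.85% → $43,000 × 2.85% × 109/365 = $365.9712
Total = $918.0205

$918.02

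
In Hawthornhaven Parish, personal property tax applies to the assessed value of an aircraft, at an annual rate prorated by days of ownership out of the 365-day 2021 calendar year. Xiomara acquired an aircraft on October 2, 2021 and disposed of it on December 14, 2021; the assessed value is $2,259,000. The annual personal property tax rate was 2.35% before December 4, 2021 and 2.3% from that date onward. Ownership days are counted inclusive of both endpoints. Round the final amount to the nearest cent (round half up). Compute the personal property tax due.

$10,728.70

October 2 – December 3, 2021: 63 days at 2.35% → $2,259,000 × 2.35% × 63/365 = $9,162.8753
December 4 – December 14, 2021: 11 days at 2.3% → $2,259,000 × 2.3% × 11/365 = $1,565.8274
Total = $10,728.7027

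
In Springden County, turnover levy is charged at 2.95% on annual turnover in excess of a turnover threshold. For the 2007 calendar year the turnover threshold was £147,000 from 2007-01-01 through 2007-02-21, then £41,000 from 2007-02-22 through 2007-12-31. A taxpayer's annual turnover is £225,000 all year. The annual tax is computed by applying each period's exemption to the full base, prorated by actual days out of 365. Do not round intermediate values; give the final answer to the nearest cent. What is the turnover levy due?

£4,982.51

2007-01-01 to 2007-02-21: 52 days, exemption £147,000 → (£225,000 − £147,000) × 2.95% × 52/365 = £327.8137
2007-02-22 to 2007-12-31: 313 days, exemption £41,000 → (£225,000 − £41,000) × 2.95% × 313/365 = £4,654.6959
Total = £4,982.5096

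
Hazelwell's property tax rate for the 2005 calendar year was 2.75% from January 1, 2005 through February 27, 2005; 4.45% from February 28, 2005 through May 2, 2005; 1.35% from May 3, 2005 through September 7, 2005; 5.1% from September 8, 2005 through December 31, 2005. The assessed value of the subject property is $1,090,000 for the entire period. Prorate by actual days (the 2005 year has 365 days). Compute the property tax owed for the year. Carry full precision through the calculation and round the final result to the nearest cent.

January 1 – February 27, 2005: 58 days at 2.75% → $1,090,000 × 2.75% × 58/365 = $4,763.1507
February 28 – May 2, 2005: 64 days at 4.45% → $1,090,000 × 4.45% × 64/365 = $8,504.9863
May 3 – September 7, 2005: 128 days at 1.35% → $1,090,000 × 1.35% × 128/365 = $5,160.3288
September 8 – December 31, 2005: 115 days at 5.1% → $1,090,000 × 5.1% × 115/365 = $17,514.6575
Total = $35,943.1233

$35,943.12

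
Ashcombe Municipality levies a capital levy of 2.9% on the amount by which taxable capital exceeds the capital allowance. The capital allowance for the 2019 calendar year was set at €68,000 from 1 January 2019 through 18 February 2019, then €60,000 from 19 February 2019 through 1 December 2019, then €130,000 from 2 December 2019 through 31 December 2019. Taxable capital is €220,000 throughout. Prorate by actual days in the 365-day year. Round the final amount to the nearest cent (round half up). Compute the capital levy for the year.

1 January – 18 February 2019: 49 days, exemption €68,000 → (€220,000 − €68,000) × 2.9% × 49/365 = €591.7589
19 February – 1 December 2019: 286 days, exemption €60,000 → (€220,000 − €60,000) × 2.9% × 286/365 = €3,635.7260
2 December – 31 December 2019: 30 days, exemption €130,000 → (€220,000 − €130,000) × 2.9% × 30/365 = €214.5205
Total = €4,442.0055

€4,442.01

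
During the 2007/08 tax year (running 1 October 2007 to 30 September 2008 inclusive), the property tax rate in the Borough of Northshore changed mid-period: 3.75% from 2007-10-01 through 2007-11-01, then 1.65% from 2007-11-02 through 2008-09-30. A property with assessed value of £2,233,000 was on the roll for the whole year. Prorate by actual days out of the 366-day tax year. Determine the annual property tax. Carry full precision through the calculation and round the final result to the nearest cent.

£40,944.43

2007-10-01 to 2007-11-01: 32 days at 3.75% → £2,233,000 × 3.75% × 32/366 = £7,321.3115
2007-11-02 to 2008-09-30: 334 days at 1.65% → £2,233,000 × 1.65% × 334/366 = £33,623.1230
Total = £40,944.4344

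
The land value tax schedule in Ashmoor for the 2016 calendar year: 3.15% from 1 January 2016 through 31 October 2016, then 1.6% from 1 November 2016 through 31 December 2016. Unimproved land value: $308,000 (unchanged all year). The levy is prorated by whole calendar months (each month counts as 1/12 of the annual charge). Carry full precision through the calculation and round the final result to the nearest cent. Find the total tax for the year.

1 January – 31 October 2016: 10 months at 3.15% → $308,000 × 3.15% × 10/12 = $8,085.0000
1 November – 31 December 2016: 2 months at 1.6% → $308,000 × 1.6% × 2/12 = $821.3333
Total = $8,906.3333

$8,906.33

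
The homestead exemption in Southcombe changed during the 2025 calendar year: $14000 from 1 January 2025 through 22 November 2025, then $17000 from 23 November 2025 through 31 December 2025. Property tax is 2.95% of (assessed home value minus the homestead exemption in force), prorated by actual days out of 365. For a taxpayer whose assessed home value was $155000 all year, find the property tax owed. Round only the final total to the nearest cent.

$4150.04

1 January – 22 November 2025: 326 days, exemption $14000 → ($155000 − $14000) × 2.95% × 326/365 = $3715.0603
23 November – 31 December 2025: 39 days, exemption $17000 → ($155000 − $17000) × 2.95% × 39/365 = $434.9836
Total = $4150.0438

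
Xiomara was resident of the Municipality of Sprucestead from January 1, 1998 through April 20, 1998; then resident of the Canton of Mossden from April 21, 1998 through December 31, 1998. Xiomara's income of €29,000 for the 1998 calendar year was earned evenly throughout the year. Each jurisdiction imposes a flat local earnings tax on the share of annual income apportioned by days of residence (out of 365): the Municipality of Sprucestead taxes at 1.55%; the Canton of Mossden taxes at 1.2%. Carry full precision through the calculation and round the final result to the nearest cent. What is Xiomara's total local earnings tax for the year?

The Municipality of Sprucestead, January 1 – April 20, 1998: 110 days → €29,000 × 1.55% × 110/365 = €135.4658
The Canton of Mossden, April 21 – December 31, 1998: 255 days → €29,000 × 1.2% × 255/365 = €243.1233
Total = €378.5890

€378.59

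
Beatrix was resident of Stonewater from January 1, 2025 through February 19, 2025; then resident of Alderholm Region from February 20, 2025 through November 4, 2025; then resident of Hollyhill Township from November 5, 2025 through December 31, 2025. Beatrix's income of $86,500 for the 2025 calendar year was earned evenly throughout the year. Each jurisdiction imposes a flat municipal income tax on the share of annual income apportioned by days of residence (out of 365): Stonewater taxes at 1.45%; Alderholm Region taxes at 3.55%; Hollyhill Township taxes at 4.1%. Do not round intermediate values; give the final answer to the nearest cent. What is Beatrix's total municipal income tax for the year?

$2,896.21

Stonewater, January 1 – February 19, 2025: 50 days → $86,500 × 1.45% × 50/365 = $171.8151
Alderholm Region, February 20 – November 4, 2025: 258 days → $86,500 × 3.55% × 258/365 = $2,170.5575
Hollyhill Township, November 5 – December 31, 2025: 57 days → $86,500 × 4.1% × 57/365 = $553.8370
Total = $2,896.2096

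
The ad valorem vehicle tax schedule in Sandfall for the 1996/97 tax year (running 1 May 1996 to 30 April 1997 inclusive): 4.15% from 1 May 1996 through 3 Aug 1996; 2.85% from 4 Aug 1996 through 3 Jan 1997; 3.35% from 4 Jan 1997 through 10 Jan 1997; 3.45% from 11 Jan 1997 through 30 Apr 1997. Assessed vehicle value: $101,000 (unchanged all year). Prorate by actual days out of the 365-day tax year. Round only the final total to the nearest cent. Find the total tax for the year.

1 May – 3 Aug 1996: 95 days at 4.15% → $101,000 × 4.15% × 95/365 = $1,090.9384
4 Aug 1996 – 3 Jan 1997: 153 days at 2.85% → $101,000 × 2.85% × 153/365 = $1,206.6041
4 Jan – 10 Jan 1997: 7 days at 3.35% → $101,000 × 3.35% × 7/365 = $64.8890
11 Jan – 30 Apr 1997: 110 days at 3.45% → $101,000 × 3.45% × 110/365 = $1,050.1233
Total = $3,412.5548

$3,412.55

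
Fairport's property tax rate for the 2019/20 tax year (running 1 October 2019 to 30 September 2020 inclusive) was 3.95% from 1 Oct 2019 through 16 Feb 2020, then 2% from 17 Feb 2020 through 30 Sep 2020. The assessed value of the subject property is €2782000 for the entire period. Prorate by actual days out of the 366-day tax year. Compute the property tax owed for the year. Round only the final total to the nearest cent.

€76242.76

1 Oct 2019 – 16 Feb 2020: 139 days at 3.95% → €2782000 × 3.95% × 139/366 = €41733.8005
17 Feb – 30 Sep 2020: 227 days at 2% → €2782000 × 2% × 227/366 = €34508.9617
Total = €76242.7623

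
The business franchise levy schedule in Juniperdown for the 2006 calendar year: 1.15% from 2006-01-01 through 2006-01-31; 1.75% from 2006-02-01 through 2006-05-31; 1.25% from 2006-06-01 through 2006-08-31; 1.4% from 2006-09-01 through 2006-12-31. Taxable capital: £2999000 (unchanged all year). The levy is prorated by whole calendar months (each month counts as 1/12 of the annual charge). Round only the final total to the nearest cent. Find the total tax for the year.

2006-01-01 to 2006-01-31: 1 month at 1.15% → £2999000 × 1.15% × 1/12 = £2874.0417
2006-02-01 to 2006-05-31: 4 months at 1.75% → £2999000 × 1.75% × 4/12 = £17494.1667
2006-06-01 to 2006-08-31: 3 months at 1.25% → £2999000 × 1.25% × 3/12 = £9371.8750
2006-09-01 to 2006-12-31: 4 months at 1.4% → £2999000 × 1.4% × 4/12 = £13995.3333
Total = £43735.4167

£43735.42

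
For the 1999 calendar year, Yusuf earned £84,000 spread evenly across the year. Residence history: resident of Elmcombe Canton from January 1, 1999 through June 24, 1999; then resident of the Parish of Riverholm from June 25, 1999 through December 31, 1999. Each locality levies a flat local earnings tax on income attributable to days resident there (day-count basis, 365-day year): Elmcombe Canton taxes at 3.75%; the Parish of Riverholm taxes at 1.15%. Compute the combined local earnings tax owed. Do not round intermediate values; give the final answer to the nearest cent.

£2,013.12

Elmcombe Canton, January 1 – June 24, 1999: 175 days → £84,000 × 3.75% × 175/365 = £1,510.2740
The Parish of Riverholm, June 25 – December 31, 1999: 190 days → £84,000 × 1.15% × 190/365 = £502.8493
Total = £2,013.1233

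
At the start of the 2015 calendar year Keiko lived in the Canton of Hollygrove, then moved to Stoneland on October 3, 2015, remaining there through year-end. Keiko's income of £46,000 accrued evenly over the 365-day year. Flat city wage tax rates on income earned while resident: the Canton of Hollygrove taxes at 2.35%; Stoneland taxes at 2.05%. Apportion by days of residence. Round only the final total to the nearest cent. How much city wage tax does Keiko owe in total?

£1,046.97

The Canton of Hollygrove, January 1 – October 2, 2015: 275 days → £46,000 × 2.35% × 275/365 = £814.4521
Stoneland, October 3 – December 31, 2015: 90 days → £46,000 × 2.05% × 90/365 = £232.5205
Total = £1,046.9726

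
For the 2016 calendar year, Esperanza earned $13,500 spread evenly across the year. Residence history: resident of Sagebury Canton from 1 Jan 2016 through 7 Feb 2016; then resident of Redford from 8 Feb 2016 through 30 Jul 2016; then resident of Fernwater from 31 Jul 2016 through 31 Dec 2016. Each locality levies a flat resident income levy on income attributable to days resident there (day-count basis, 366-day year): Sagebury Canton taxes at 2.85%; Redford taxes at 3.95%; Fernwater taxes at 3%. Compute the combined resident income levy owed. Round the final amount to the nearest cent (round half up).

$463.87

Sagebury Canton, 1 Jan – 7 Feb 2016: 38 days → $13,500 × 2.85% × 38/366 = $39.9467
Redford, 8 Feb – 30 Jul 2016: 174 days → $13,500 × 3.95% × 174/366 = $253.5123
Fernwater, 31 Jul – 31 Dec 2016: 154 days → $13,500 × 3% × 154/366 = $170.4098
Total = $463.8689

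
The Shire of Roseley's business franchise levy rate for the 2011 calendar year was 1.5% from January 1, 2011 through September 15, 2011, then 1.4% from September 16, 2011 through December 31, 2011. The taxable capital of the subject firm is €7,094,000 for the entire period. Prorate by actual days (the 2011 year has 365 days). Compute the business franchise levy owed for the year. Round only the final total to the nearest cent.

€104,330.39

January 1 – September 15, 2011: 258 days at 1.5% → €7,094,000 × 1.5% × 258/365 = €75,215.8356
September 16 – December 31, 2011: 107 days at 1.4% → €7,094,000 × 1.4% × 107/365 = €29,114.5534
Total = €104,330.3890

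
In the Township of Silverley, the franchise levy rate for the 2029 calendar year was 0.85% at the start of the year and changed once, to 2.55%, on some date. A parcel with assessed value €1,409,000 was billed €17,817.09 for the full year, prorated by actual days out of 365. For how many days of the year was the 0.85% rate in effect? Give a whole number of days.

Let d = days at the first rate; then 365 − d days at the second rate.
€1,409,000 × [0.85%·d + 2.55%·(365−d)] / 365 = €17,817.09
Solving gives d = 276, so the new rate took effect on 4 October 2029.

276 days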